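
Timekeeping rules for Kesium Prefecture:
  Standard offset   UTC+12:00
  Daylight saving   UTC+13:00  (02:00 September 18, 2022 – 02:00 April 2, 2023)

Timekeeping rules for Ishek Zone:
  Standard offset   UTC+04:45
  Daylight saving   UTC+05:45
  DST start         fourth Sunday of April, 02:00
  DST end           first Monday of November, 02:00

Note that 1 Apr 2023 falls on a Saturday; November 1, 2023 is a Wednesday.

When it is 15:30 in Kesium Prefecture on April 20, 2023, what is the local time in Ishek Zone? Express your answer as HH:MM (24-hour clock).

Daylight saving runs 18 September 2022 – 2 April 2023; April 20, 2023 is outside that window, so Kesium Prefecture is on standard time at UTC+12:00.
15:30 Kesium Prefecture − 12h = 03:30 UTC.
1 April 2023 is a Saturday, so the first Sunday is April 2 and the fourth is April 23.
1 November 2023 is a Wednesday, so the first Monday is November 6.
At the standard offset (UTC+04:45), 03:30 UTC + 4h45m = 08:15 Ishek Zone standard time.
Daylight saving runs 23 April – 6 November; the standard-time date in Ishek Zone, April 20, 2023, is outside that window, so Ishek Zone is on standard time at UTC+04:45.
03:30 UTC + 4h45m = 08:15 Ishek Zone.

08:15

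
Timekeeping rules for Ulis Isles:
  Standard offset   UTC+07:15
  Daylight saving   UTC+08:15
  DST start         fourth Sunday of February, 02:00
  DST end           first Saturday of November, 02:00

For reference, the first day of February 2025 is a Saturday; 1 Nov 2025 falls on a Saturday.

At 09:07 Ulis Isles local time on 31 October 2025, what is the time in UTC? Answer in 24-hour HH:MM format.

1 February 2025 is a Saturday, so the first Sunday is February 2 and the fourth is February 23.
1 November 2025 is a Saturday, so the first Saturday is November 1.
31 October 2025 lies within the daylight-saving period (23 February – 1 November), so Ulis Isles is on daylight time, UTC+08:15.
09:07 local − 8h15m = 00:52 UTC.

00:52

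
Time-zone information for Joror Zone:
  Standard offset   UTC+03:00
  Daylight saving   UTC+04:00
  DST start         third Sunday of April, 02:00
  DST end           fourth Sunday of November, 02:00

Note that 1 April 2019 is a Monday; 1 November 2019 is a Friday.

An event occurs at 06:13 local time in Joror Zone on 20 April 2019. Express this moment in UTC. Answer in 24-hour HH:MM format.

1 April 2019 is a Monday, so the first Sunday is April 7 and the third is April 21.
1 November 2019 is a Friday, so the first Sunday is November 3 and the fourth is November 24.
20 April 2019 does not fall between 21 April and 24 November, so daylight saving is not in effect and Joror Zone is at UTC+03:00.
06:13 local − 3h = 03:13 UTC.

03:13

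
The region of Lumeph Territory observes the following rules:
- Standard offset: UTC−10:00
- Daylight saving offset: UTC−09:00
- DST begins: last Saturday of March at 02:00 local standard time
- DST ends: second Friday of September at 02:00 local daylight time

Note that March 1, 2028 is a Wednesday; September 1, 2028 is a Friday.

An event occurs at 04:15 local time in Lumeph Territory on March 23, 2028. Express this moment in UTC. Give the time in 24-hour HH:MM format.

1 March 2028 is a Wednesday, so Saturdays fall on 4, 11, 18, 25; the last is March 25.
1 September 2028 is a Friday, so the first Friday is September 1 and the second is September 8.
March 23, 2028 is outside the daylight-saving period (25 March – 8 September), so Lumeph Territory is on standard time, UTC−10:00.
04:15 local + 10h = 14:15 UTC.

14:15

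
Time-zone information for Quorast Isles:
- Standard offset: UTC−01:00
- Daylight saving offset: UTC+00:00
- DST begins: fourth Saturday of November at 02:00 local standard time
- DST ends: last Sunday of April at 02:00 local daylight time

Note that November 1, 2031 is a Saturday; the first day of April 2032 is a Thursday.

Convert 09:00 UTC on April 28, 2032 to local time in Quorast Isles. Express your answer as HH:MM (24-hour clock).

1 November 2031 is a Saturday, so the first Saturday is November 1 and the fourth is November 22.
1 April 2032 is a Thursday, so Sundays fall on 4, 11, 18, 25; the last is April 25.
At the standard offset (UTC−01:00), 09:00 UTC − 1h = 08:00 Quorast Isles standard time.
Daylight saving runs 22 November 2031 – 25 April 2032; the standard-time date in Quorast Isles, April 28, 2032, is outside that window, so Quorast Isles is on standard time at UTC−01:00.
09:00 UTC − 1h = 08:00 local.

08:00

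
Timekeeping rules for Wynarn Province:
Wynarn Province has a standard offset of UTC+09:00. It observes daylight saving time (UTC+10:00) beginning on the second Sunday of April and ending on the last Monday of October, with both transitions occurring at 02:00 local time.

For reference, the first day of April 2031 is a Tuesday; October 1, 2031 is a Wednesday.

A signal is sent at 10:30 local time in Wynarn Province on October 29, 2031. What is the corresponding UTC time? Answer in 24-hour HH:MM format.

01:30

1 April 2031 is a Tuesday, so the first Sunday is April 6 and the second is April 13.
1 October 2031 is a Wednesday, so Mondays fall on 6, 13, 20, 27; the last is October 27.
October 29, 2031 does not fall between 13 April and 27 October, so daylight saving is not in effect and Wynarn Province is at UTC+09:00.
10:30 local − 9h = 01:30 UTC.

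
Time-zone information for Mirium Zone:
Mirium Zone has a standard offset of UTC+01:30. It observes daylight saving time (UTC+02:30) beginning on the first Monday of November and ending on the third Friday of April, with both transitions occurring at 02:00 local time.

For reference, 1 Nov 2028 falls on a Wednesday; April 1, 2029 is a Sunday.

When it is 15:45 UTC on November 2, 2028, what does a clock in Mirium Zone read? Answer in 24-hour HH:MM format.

17:15

1 November 2028 is a Wednesday, so the first Monday is November 6.
1 April 2029 is a Sunday, so the first Friday is April 6 and the third is April 20.
At the standard offset (UTC+01:30), 15:45 UTC + 1h30m = 17:15 Mirium Zone standard time.
The standard-time date in Mirium Zone, November 2, 2028, is outside the daylight-saving period (6 November 2028 – 20 April 2029), so Mirium Zone is on standard time, UTC+01:30.
15:45 UTC + 1h30m = 17:15 local.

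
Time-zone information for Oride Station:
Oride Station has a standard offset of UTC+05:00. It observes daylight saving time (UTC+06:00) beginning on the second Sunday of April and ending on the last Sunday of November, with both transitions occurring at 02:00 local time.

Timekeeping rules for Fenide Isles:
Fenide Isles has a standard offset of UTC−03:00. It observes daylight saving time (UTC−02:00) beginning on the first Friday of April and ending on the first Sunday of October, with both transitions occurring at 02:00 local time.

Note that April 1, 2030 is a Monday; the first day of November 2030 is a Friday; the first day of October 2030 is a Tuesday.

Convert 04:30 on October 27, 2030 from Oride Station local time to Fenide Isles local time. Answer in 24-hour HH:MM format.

1 April 2030 is a Monday, so the first Sunday is April 7 and the second is April 14.
1 November 2030 is a Friday, so Sundays fall on 3, 10, 17, 24; the last is November 24.
October 27, 2030 falls between 14 April and 24 November, so daylight saving is in effect and Oride Station is at UTC+06:00.
04:30 Oride Station − 6h = 22:30 UTC (rolling into the previous day, 26 October 2030).
1 April 2030 is a Monday, so the first Friday is April 5.
1 October 2030 is a Tuesday, so the first Sunday is October 6.
At the standard offset (UTC−03:00), 22:30 UTC − 3h = 19:30 Fenide Isles standard time.
The standard-time date in Fenide Isles, October 26, 2030, does not fall between 5 April and 6 October, so daylight saving is not in effect and Fenide Isles is at UTC−03:00.
22:30 UTC − 3h = 19:30 Fenide Isles.

19:30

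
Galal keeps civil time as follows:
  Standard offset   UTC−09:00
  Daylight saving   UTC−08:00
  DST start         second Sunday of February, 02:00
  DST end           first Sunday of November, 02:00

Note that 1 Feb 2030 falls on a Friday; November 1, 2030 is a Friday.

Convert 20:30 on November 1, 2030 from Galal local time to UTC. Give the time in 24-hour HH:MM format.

1 February 2030 is a Friday, so the first Sunday is February 3 and the second is February 10.
1 November 2030 is a Friday, so the first Sunday is November 3.
Daylight saving runs 10 February – 3 November; November 1, 2030 is inside that window, so Galal is at UTC−08:00.
20:30 local + 8h = 04:30 UTC (rolling into the next day, 2 November 2030).

04:30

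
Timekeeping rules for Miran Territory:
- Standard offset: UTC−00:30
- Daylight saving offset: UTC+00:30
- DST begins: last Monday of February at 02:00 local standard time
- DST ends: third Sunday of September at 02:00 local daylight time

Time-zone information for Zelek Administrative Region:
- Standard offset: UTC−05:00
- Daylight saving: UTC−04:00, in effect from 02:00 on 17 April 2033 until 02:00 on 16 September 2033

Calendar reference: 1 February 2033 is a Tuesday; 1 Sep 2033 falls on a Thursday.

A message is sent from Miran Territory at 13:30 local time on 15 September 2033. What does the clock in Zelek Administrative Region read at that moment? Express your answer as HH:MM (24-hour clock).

09:00

1 February 2033 is a Tuesday, so Mondays fall on 7, 14, 21, 28; the last is February 28.
1 September 2033 is a Thursday, so the first Sunday is September 4 and the third is September 18.
15 September 2033 lies within the daylight-saving period (28 February – 18 September), so Miran Territory is on daylight time, UTC+00:30.
13:30 Miran Territory − 0h30m = 13:00 UTC.
At the standard offset (UTC−05:00), 13:00 UTC − 5h = 08:00 Zelek Administrative Region standard time.
Daylight saving runs 17 April – 16 September; the standard-time date in Zelek Administrative Region, 15 September 2033, is inside that window, so Zelek Administrative Region is at UTC−04:00.
13:00 UTC − 4h = 09:00 Zelek Administrative Region.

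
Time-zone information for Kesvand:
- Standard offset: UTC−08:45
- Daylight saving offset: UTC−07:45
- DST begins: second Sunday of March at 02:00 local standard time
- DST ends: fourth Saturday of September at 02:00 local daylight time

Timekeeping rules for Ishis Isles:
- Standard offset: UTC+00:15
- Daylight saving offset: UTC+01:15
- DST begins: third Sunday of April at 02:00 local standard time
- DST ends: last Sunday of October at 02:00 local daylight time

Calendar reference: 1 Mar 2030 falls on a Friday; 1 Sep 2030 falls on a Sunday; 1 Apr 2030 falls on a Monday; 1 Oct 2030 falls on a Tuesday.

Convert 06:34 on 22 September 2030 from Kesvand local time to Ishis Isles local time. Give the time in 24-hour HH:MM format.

15:34

1 March 2030 is a Friday, so the first Sunday is March 3 and the second is March 10.
1 September 2030 is a Sunday, so the first Saturday is September 7 and the fourth is September 28.
Daylight saving runs 10 March – 28 September; 22 September 2030 is inside that window, so Kesvand is at UTC−07:45.
06:34 Kesvand + 7h45m = 14:19 UTC.
1 April 2030 is a Monday, so the first Sunday is April 7 and the third is April 21.
1 October 2030 is a Tuesday, so Sundays fall on 6, 13, 20, 27; the last is October 27.
At the standard offset (UTC+00:15), 14:19 UTC + 0h15m = 14:34 Ishis Isles standard time.
The standard-time date in Ishis Isles, 22 September 2030, lies within the daylight-saving period (21 April – 27 October), so Ishis Isles is on daylight time, UTC+01:15.
14:19 UTC + 1h15m = 15:34 Ishis Isles.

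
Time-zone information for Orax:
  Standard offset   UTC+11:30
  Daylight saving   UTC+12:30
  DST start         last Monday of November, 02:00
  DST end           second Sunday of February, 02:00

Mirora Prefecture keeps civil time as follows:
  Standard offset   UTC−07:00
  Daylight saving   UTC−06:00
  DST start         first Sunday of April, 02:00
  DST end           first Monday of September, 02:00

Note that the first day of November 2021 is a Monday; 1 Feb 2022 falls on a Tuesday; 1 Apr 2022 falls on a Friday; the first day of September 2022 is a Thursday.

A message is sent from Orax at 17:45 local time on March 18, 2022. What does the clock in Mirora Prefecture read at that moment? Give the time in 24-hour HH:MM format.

1 November 2021 is a Monday, so Mondays fall on 1, 8, 15, 22, 29; the last is November 29.
1 February 2022 is a Tuesday, so the first Sunday is February 6 and the second is February 13.
March 18, 2022 does not fall between 29 November 2021 and 13 February 2022, so daylight saving is not in effect and Orax is at UTC+11:30.
17:45 Orax − 11h30m = 06:15 UTC.
1 April 2022 is a Friday, so the first Sunday is April 3.
1 September 2022 is a Thursday, so the first Monday is September 5.
At the standard offset (UTC−07:00), 06:15 UTC − 7h = 23:15 Mirora Prefecture standard time (rolling into the previous day, 17 March 2022).
The standard-time date in Mirora Prefecture, March 17, 2022, is outside the daylight-saving period (3 April – 5 September), so Mirora Prefecture is on standard time, UTC−07:00.
06:15 UTC − 7h = 23:15 Mirora Prefecture (rolling into the previous day, 17 March 2022).

23:15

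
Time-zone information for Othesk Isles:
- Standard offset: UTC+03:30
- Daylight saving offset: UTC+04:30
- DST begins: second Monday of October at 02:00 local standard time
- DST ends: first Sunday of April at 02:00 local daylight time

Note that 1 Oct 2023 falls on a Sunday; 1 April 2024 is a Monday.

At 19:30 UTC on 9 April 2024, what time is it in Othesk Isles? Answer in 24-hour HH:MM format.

23:00

1 October 2023 is a Sunday, so the first Monday is October 2 and the second is October 9.
1 April 2024 is a Monday, so the first Sunday is April 7.
At the standard offset (UTC+03:30), 19:30 UTC + 3h30m = 23:00 Othesk Isles standard time.
Daylight saving runs 9 October 2023 – 7 April 2024; the standard-time date in Othesk Isles, 9 April 2024, is outside that window, so Othesk Isles is on standard time at UTC+03:30.
19:30 UTC + 3h30m = 23:00 local.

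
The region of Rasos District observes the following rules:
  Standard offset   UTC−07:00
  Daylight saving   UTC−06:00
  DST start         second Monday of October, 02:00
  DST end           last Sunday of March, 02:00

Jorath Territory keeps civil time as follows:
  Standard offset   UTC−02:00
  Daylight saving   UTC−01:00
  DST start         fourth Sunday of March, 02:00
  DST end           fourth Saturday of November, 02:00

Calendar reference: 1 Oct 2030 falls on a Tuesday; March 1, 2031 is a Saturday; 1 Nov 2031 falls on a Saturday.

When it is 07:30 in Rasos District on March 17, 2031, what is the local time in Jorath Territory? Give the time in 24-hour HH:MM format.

11:30

1 October 2030 is a Tuesday, so the first Monday is October 7 and the second is October 14.
1 March 2031 is a Saturday, so Sundays fall on 2, 9, 16, 23, 30; the last is March 30.
Daylight saving runs 14 October 2030 – 30 March 2031; March 17, 2031 is inside that window, so Rasos District is at UTC−06:00.
07:30 Rasos District + 6h = 13:30 UTC.
1 March 2031 is a Saturday, so the first Sunday is March 2 and the fourth is March 23.
1 November 2031 is a Saturday, so the first Saturday is November 1 and the fourth is November 22.
At the standard offset (UTC−02:00), 13:30 UTC − 2h = 11:30 Jorath Territory standard time.
The standard-time date in Jorath Territory, March 17, 2031, does not fall between 23 March and 22 November, so daylight saving is not in effect and Jorath Territory is at UTC−02:00.
13:30 UTC − 2h = 11:30 Jorath Territory.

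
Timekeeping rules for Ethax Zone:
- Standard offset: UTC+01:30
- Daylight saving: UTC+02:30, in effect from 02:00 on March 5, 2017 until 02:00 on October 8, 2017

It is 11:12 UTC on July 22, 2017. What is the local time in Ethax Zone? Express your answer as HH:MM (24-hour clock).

13:42

At the standard offset (UTC+01:30), 11:12 UTC + 1h30m = 12:42 Ethax Zone standard time.
The standard-time date in Ethax Zone, July 22, 2017, falls between 5 March and 8 October, so daylight saving is in effect and Ethax Zone is at UTC+02:30.
11:12 UTC + 2h30m = 13:42 local.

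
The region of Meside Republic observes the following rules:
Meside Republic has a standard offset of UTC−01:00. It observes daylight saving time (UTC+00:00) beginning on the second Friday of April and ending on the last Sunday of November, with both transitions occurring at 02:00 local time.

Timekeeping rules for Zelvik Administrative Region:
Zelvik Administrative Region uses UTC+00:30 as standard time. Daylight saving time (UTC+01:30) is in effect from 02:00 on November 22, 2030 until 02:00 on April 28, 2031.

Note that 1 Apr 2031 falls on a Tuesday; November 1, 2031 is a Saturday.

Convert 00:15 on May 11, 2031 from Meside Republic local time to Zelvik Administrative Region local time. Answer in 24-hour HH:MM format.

00:45

1 April 2031 is a Tuesday, so the first Friday is April 4 and the second is April 11.
1 November 2031 is a Saturday, so Sundays fall on 2, 9, 16, 23, 30; the last is November 30.
May 11, 2031 falls between 11 April and 30 November, so daylight saving is in effect and Meside Republic is at UTC+00:00.
00:15 Meside Republic − 0h = 00:15 UTC.
At the standard offset (UTC+00:30), 00:15 UTC + 0h30m = 00:45 Zelvik Administrative Region standard time.
Daylight saving runs 22 November 2030 – 28 April 2031; the standard-time date in Zelvik Administrative Region, May 11, 2031, is outside that window, so Zelvik Administrative Region is on standard time at UTC+00:30.
00:15 UTC + 0h30m = 00:45 Zelvik Administrative Region.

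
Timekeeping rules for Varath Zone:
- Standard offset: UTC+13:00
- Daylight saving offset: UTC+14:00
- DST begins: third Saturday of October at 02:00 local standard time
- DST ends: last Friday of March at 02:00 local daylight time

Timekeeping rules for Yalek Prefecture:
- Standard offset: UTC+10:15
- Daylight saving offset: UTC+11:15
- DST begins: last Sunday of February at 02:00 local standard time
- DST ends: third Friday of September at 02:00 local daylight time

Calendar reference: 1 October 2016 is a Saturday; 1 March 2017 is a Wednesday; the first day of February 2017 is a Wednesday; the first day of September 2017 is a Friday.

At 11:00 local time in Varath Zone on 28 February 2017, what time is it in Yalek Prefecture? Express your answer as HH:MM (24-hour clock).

1 October 2016 is a Saturday, so the first Saturday is October 1 and the third is October 15.
1 March 2017 is a Wednesday, so Fridays fall on 3, 10, 17, 24, 31; the last is March 31.
Daylight saving runs 15 October 2016 – 31 March 2017; 28 February 2017 is inside that window, so Varath Zone is at UTC+14:00.
11:00 Varath Zone − 14h = 21:00 UTC (rolling into the previous day, 27 February 2017).
1 February 2017 is a Wednesday, so Sundays fall on 5, 12, 19, 26; the last is February 26.
1 September 2017 is a Friday, so the first Friday is September 1 and the third is September 15.
At the standard offset (UTC+10:15), 21:00 UTC + 10h15m = 07:15 Yalek Prefecture standard time (rolling into the next day, 28 February 2017).
The standard-time date in Yalek Prefecture, 28 February 2017, falls between 26 February and 15 September, so daylight saving is in effect and Yalek Prefecture is at UTC+11:15.
21:00 UTC + 11h15m = 08:15 Yalek Prefecture (rolling into the next day, 28 February 2017).

08:15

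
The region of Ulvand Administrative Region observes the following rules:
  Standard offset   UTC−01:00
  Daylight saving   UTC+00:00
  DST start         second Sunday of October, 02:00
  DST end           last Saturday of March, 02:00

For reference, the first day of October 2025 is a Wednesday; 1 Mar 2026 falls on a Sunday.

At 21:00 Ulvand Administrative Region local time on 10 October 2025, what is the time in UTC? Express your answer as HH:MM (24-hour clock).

1 October 2025 is a Wednesday, so the first Sunday is October 5 and the second is October 12.
1 March 2026 is a Sunday, so Saturdays fall on 7, 14, 21, 28; the last is March 28.
10 October 2025 does not fall between 12 October 2025 and 28 March 2026, so daylight saving is not in effect and Ulvand Administrative Region is at UTC−01:00.
21:00 local + 1h = 22:00 UTC.

22:00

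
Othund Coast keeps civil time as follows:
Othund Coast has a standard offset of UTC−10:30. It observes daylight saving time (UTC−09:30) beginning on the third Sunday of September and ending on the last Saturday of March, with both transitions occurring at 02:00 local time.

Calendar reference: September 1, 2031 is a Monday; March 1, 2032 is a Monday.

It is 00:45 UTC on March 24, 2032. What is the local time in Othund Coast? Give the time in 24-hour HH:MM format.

1 September 2031 is a Monday, so the first Sunday is September 7 and the third is September 21.
1 March 2032 is a Monday, so Saturdays fall on 6, 13, 20, 27; the last is March 27.
At the standard offset (UTC−10:30), 00:45 UTC − 10h30m = 14:15 Othund Coast standard time (rolling into the previous day, 23 March 2032).
Daylight saving runs 21 September 2031 – 27 March 2032; the standard-time date in Othund Coast, March 23, 2032, is inside that window, so Othund Coast is at UTC−09:30.
00:45 UTC − 9h30m = 15:15 local (rolling into the previous day, 23 March 2032).

15:15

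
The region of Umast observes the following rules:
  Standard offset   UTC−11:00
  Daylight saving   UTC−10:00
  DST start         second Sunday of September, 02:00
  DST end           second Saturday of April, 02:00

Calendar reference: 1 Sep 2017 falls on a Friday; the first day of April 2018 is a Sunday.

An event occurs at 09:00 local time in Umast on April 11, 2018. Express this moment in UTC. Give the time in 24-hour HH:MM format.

1 September 2017 is a Friday, so the first Sunday is September 3 and the second is September 10.
1 April 2018 is a Sunday, so the first Saturday is April 7 and the second is April 14.
April 11, 2018 falls between 10 September 2017 and 14 April 2018, so daylight saving is in effect and Umast is at UTC−10:00.
09:00 local + 10h = 19:00 UTC.

19:00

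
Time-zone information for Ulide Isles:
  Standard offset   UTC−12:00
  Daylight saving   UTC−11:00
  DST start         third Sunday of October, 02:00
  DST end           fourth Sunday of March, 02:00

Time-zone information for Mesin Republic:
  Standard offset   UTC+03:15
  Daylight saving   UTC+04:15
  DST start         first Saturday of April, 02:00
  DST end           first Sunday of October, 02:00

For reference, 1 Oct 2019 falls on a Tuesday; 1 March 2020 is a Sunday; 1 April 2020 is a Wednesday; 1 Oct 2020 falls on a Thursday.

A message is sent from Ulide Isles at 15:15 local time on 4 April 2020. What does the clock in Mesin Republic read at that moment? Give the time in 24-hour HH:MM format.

1 October 2019 is a Tuesday, so the first Sunday is October 6 and the third is October 20.
1 March 2020 is a Sunday, so the first Sunday is March 1 and the fourth is March 22.
Daylight saving runs 20 October 2019 – 22 March 2020; 4 April 2020 is outside that window, so Ulide Isles is on standard time at UTC−12:00.
15:15 Ulide Isles + 12h = 03:15 UTC (rolling into the next day, 5 April 2020).
1 April 2020 is a Wednesday, so the first Saturday is April 4.
1 October 2020 is a Thursday, so the first Sunday is October 4.
At the standard offset (UTC+03:15), 03:15 UTC + 3h15m = 06:30 Mesin Republic standard time.
The standard-time date in Mesin Republic, 5 April 2020, falls between 4 April and 4 October, so daylight saving is in effect and Mesin Republic is at UTC+04:15.
03:15 UTC + 4h15m = 07:30 Mesin Republic.

07:30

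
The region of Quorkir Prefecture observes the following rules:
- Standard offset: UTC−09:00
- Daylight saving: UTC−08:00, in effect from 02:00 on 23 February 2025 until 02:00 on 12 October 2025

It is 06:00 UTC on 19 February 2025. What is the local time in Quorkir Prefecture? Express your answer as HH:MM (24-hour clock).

21:00

At the standard offset (UTC−09:00), 06:00 UTC − 9h = 21:00 Quorkir Prefecture standard time (rolling into the previous day, 18 February 2025).
The standard-time date in Quorkir Prefecture, 18 February 2025, is outside the daylight-saving period (23 February – 12 October), so Quorkir Prefecture is on standard time, UTC−09:00.
06:00 UTC − 9h = 21:00 local (rolling into the previous day, 18 February 2025).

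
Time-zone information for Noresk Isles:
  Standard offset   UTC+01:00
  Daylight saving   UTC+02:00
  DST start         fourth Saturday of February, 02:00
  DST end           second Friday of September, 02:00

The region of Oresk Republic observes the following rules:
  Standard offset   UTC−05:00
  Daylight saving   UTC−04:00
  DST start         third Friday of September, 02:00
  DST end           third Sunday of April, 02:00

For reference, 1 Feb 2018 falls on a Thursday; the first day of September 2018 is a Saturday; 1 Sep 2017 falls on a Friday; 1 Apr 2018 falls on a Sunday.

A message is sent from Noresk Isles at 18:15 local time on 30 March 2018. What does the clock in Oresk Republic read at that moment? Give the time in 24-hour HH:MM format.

1 February 2018 is a Thursday, so the first Saturday is February 3 and the fourth is February 24.
1 September 2018 is a Saturday, so the first Friday is September 7 and the second is September 14.
30 March 2018 lies within the daylight-saving period (24 February – 14 September), so Noresk Isles is on daylight time, UTC+02:00.
18:15 Noresk Isles − 2h = 16:15 UTC.
1 September 2017 is a Friday, so the first Friday is September 1 and the third is September 15.
1 April 2018 is a Sunday, so the first Sunday is April 1 and the third is April 15.
At the standard offset (UTC−05:00), 16:15 UTC − 5h = 11:15 Oresk Republic standard time.
The standard-time date in Oresk Republic, 30 March 2018, falls between 15 September 2017 and 15 April 2018, so daylight saving is in effect and Oresk Republic is at UTC−04:00.
16:15 UTC − 4h = 12:15 Oresk Republic.

12:15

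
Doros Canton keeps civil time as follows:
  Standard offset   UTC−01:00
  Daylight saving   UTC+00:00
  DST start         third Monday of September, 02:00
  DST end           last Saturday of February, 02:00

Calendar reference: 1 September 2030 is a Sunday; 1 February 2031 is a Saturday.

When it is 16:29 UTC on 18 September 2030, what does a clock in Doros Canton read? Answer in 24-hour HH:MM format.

16:29

1 September 2030 is a Sunday, so the first Monday is September 2 and the third is September 16.
1 February 2031 is a Saturday, so Saturdays fall on 1, 8, 15, 22; the last is February 22.
At the standard offset (UTC−01:00), 16:29 UTC − 1h = 15:29 Doros Canton standard time.
The standard-time date in Doros Canton, 18 September 2030, lies within the daylight-saving period (16 September 2030 – 22 February 2031), so Doros Canton is on daylight time, UTC+00:00.
16:29 UTC + 0h = 16:29 local.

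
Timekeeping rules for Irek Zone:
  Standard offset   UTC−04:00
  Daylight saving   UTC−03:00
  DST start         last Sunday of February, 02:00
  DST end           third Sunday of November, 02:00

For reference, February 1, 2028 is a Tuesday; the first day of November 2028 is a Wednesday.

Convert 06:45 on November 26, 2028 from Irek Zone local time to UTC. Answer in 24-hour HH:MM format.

1 February 2028 is a Tuesday, so Sundays fall on 6, 13, 20, 27; the last is February 27.
1 November 2028 is a Wednesday, so the first Sunday is November 5 and the third is November 19.
November 26, 2028 is outside the daylight-saving period (27 February – 19 November), so Irek Zone is on standard time, UTC−04:00.
06:45 local + 4h = 10:45 UTC.

10:45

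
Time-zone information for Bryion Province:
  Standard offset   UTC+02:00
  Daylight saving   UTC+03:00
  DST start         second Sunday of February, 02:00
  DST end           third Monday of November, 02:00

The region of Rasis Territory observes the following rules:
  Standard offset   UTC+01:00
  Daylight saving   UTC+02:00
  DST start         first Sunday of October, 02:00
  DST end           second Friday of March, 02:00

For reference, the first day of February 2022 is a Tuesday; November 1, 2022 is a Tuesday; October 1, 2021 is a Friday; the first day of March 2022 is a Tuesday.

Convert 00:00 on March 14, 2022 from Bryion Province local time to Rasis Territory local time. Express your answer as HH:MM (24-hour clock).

22:00

1 February 2022 is a Tuesday, so the first Sunday is February 6 and the second is February 13.
1 November 2022 is a Tuesday, so the first Monday is November 7 and the third is November 21.
March 14, 2022 lies within the daylight-saving period (13 February – 21 November), so Bryion Province is on daylight time, UTC+03:00.
00:00 Bryion Province − 3h = 21:00 UTC (rolling into the previous day, 13 March 2022).
1 October 2021 is a Friday, so the first Sunday is October 3.
1 March 2022 is a Tuesday, so the first Friday is March 4 and the second is March 11.
At the standard offset (UTC+01:00), 21:00 UTC + 1h = 22:00 Rasis Territory standard time.
Daylight saving runs 3 October 2021 – 11 March 2022; the standard-time date in Rasis Territory, March 13, 2022, is outside that window, so Rasis Territory is on standard time at UTC+01:00.
21:00 UTC + 1h = 22:00 Rasis Territory.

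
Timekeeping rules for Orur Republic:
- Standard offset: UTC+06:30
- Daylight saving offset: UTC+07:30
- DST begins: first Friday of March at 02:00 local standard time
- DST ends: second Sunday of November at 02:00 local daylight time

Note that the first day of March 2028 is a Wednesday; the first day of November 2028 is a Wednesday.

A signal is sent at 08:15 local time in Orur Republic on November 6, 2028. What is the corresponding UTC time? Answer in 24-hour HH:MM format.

00:45

1 March 2028 is a Wednesday, so the first Friday is March 3.
1 November 2028 is a Wednesday, so the first Sunday is November 5 and the second is November 12.
November 6, 2028 falls between 3 March and 12 November, so daylight saving is in effect and Orur Republic is at UTC+07:30.
08:15 local − 7h30m = 00:45 UTC.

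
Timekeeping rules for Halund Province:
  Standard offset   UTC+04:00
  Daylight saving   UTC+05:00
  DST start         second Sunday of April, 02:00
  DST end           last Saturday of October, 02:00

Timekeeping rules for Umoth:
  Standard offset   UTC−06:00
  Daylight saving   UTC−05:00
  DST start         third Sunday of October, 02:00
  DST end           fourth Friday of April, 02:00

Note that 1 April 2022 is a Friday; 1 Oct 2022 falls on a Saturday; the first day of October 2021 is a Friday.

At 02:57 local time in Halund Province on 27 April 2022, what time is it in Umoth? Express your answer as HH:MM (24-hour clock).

15:57

1 April 2022 is a Friday, so the first Sunday is April 3 and the second is April 10.
1 October 2022 is a Saturday, so Saturdays fall on 1, 8, 15, 22, 29; the last is October 29.
Daylight saving runs 10 April – 29 October; 27 April 2022 is inside that window, so Halund Province is at UTC+05:00.
02:57 Halund Province − 5h = 21:57 UTC (rolling into the previous day, 26 April 2022).
1 October 2021 is a Friday, so the first Sunday is October 3 and the third is October 17.
1 April 2022 is a Friday, so the first Friday is April 1 and the fourth is April 22.
At the standard offset (UTC−06:00), 21:57 UTC − 6h = 15:57 Umoth standard time.
The standard-time date in Umoth, 26 April 2022, does not fall between 17 October 2021 and 22 April 2022, so daylight saving is not in effect and Umoth is at UTC−06:00.
21:57 UTC − 6h = 15:57 Umoth.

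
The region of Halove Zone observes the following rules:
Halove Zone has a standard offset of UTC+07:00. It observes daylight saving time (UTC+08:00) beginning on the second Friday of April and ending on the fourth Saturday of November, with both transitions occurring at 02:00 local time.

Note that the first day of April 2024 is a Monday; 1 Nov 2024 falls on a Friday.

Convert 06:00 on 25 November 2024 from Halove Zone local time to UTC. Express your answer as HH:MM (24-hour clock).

1 April 2024 is a Monday, so the first Friday is April 5 and the second is April 12.
1 November 2024 is a Friday, so the first Saturday is November 2 and the fourth is November 23.
Daylight saving runs 12 April – 23 November; 25 November 2024 is outside that window, so Halove Zone is on standard time at UTC+07:00.
06:00 local − 7h = 23:00 UTC (rolling into the previous day, 24 November 2024).

23:00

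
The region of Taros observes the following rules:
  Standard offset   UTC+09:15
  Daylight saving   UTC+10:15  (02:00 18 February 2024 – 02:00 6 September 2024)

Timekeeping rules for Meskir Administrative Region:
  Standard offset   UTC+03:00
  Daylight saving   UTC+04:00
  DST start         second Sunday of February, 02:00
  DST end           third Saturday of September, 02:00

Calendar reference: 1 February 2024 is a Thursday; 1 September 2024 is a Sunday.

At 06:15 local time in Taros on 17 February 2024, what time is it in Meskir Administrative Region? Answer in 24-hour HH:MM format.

01:00

Daylight saving runs 18 February – 6 September; 17 February 2024 is outside that window, so Taros is on standard time at UTC+09:15.
06:15 Taros − 9h15m = 21:00 UTC (rolling into the previous day, 16 February 2024).
1 February 2024 is a Thursday, so the first Sunday is February 4 and the second is February 11.
1 September 2024 is a Sunday, so the first Saturday is September 7 and the third is September 21.
At the standard offset (UTC+03:00), 21:00 UTC + 3h = 00:00 Meskir Administrative Region standard time (rolling into the next day, 17 February 2024).
The standard-time date in Meskir Administrative Region, 17 February 2024, falls between 11 February and 21 September, so daylight saving is in effect and Meskir Administrative Region is at UTC+04:00.
21:00 UTC + 4h = 01:00 Meskir Administrative Region (rolling into the next day, 17 February 2024).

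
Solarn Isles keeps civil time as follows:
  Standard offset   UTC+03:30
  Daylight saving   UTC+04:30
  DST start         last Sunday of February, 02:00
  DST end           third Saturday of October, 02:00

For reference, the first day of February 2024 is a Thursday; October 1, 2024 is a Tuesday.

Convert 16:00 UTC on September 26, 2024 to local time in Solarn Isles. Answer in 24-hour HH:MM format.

1 February 2024 is a Thursday, so Sundays fall on 4, 11, 18, 25; the last is February 25.
1 October 2024 is a Tuesday, so the first Saturday is October 5 and the third is October 19.
At the standard offset (UTC+03:30), 16:00 UTC + 3h30m = 19:30 Solarn Isles standard time.
Daylight saving runs 25 February – 19 October; the standard-time date in Solarn Isles, September 26, 2024, is inside that window, so Solarn Isles is at UTC+04:30.
16:00 UTC + 4h30m = 20:30 local.

20:30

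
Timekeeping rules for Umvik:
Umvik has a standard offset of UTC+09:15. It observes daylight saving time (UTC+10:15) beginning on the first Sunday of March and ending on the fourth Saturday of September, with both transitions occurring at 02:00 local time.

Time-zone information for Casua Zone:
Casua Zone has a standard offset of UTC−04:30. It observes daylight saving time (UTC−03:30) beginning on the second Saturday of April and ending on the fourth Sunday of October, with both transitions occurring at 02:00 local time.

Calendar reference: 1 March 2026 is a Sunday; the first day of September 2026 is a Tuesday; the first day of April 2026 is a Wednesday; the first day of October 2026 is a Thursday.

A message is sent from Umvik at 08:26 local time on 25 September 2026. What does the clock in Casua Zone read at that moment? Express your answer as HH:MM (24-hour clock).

18:41

1 March 2026 is a Sunday, so the first Sunday is March 1.
1 September 2026 is a Tuesday, so the first Saturday is September 5 and the fourth is September 26.
25 September 2026 falls between 1 March and 26 September, so daylight saving is in effect and Umvik is at UTC+10:15.
08:26 Umvik − 10h15m = 22:11 UTC (rolling into the previous day, 24 September 2026).
1 April 2026 is a Wednesday, so the first Saturday is April 4 and the second is April 11.
1 October 2026 is a Thursday, so the first Sunday is October 4 and the fourth is October 25.
At the standard offset (UTC−04:30), 22:11 UTC − 4h30m = 17:41 Casua Zone standard time.
The standard-time date in Casua Zone, 24 September 2026, lies within the daylight-saving period (11 April – 25 October), so Casua Zone is on daylight time, UTC−03:30.
22:11 UTC − 3h30m = 18:41 Casua Zone.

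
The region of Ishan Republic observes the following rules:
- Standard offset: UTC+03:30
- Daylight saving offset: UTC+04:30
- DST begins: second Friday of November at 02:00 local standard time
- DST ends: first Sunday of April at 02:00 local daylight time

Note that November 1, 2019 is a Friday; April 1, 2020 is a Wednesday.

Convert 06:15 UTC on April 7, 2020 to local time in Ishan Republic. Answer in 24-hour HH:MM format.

1 November 2019 is a Friday, so the first Friday is November 1 and the second is November 8.
1 April 2020 is a Wednesday, so the first Sunday is April 5.
At the standard offset (UTC+03:30), 06:15 UTC + 3h30m = 09:45 Ishan Republic standard time.
The standard-time date in Ishan Republic, April 7, 2020, is outside the daylight-saving period (8 November 2019 – 5 April 2020), so Ishan Republic is on standard time, UTC+03:30.
06:15 UTC + 3h30m = 09:45 local.

09:45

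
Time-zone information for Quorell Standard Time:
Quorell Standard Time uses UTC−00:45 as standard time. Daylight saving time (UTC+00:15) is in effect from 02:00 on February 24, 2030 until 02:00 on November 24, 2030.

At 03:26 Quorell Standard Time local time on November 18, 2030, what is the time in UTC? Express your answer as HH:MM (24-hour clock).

Daylight saving runs 24 February – 24 November; November 18, 2030 is inside that window, so Quorell Standard Time is at UTC+00:15.
03:26 local − 0h15m = 03:11 UTC.

03:11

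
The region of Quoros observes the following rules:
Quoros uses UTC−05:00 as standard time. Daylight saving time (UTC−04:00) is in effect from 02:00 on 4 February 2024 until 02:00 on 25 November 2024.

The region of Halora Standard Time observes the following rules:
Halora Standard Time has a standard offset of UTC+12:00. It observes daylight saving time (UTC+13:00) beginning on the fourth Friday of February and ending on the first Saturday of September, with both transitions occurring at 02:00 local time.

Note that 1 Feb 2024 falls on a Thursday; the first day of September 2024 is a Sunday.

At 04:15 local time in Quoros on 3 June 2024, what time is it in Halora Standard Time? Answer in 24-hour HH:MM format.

Daylight saving runs 4 February – 25 November; 3 June 2024 is inside that window, so Quoros is at UTC−04:00.
04:15 Quoros + 4h = 08:15 UTC.
1 February 2024 is a Thursday, so the first Friday is February 2 and the fourth is February 23.
1 September 2024 is a Sunday, so the first Saturday is September 7.
At the standard offset (UTC+12:00), 08:15 UTC + 12h = 20:15 Halora Standard Time standard time.
The standard-time date in Halora Standard Time, 3 June 2024, falls between 23 February and 7 September, so daylight saving is in effect and Halora Standard Time is at UTC+13:00.
08:15 UTC + 13h = 21:15 Halora Standard Time.

21:15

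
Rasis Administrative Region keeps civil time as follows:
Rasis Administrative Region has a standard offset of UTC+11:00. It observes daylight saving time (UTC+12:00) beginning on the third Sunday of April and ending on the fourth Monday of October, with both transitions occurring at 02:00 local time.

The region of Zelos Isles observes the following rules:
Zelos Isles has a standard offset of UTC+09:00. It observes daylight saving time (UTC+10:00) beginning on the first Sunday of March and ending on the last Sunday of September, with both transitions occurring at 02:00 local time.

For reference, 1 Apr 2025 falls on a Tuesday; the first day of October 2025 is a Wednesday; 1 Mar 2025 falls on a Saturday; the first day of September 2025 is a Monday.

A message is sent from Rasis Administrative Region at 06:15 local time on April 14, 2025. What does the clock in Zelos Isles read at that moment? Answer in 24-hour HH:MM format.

1 April 2025 is a Tuesday, so the first Sunday is April 6 and the third is April 20.
1 October 2025 is a Wednesday, so the first Monday is October 6 and the fourth is October 27.
April 14, 2025 does not fall between 20 April and 27 October, so daylight saving is not in effect and Rasis Administrative Region is at UTC+11:00.
06:15 Rasis Administrative Region − 11h = 19:15 UTC (rolling into the previous day, 13 April 2025).
1 March 2025 is a Saturday, so the first Sunday is March 2.
1 September 2025 is a Monday, so Sundays fall on 7, 14, 21, 28; the last is September 28.
At the standard offset (UTC+09:00), 19:15 UTC + 9h = 04:15 Zelos Isles standard time (rolling into the next day, 14 April 2025).
The standard-time date in Zelos Isles, April 14, 2025, lies within the daylight-saving period (2 March – 28 September), so Zelos Isles is on daylight time, UTC+10:00.
19:15 UTC + 10h = 05:15 Zelos Isles (rolling into the next day, 14 April 2025).

05:15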